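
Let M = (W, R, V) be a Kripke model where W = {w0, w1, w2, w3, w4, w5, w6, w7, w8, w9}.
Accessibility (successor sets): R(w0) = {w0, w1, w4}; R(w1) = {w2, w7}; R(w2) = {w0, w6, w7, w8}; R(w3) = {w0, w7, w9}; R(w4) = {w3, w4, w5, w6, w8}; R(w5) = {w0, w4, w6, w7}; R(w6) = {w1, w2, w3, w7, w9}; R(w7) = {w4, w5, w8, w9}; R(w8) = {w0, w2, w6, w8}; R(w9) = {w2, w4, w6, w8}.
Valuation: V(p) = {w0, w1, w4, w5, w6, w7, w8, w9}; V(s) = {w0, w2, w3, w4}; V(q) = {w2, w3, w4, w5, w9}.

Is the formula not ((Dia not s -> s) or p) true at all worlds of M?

Recall that Dia ψ holds at a world iff ψ holds at some accessible world.
Let φ = not ((Dia not s -> s) or p). Evaluate φ at each world:
  w0 (successors {w0, w1, w4}): φ is false.
  w1 (successors {w2, w7}): φ is false.
  w2 (successors {w0, w6, w7, w8}): φ is false.
  w3 (successors {w0, w7, w9}): φ is false.
  w4 (successors {w3, w4, w5, w6, w8}): φ is false.
  w5 (successors {w0, w4, w6, w7}): φ is false.
  w6 (successors {w1, w2, w3, w7, w9}): φ is false.
  w7 (successors {w4, w5, w8, w9}): φ is false.
  w8 (successors {w0, w2, w6, w8}): φ is false.
  w9 (successors {w2, w4, w6, w8}): φ is false.
Detail at w0 (counterexample):
  At w0: (Dia not s -> s) or p is true, so not ((Dia not s -> s) or p) is false.
    At w0: Dia not s -> s is true, p is true, so (Dia not s -> s) or p is true.
      At w0: Dia not s is true, s is true, so Dia not s -> s is true.

No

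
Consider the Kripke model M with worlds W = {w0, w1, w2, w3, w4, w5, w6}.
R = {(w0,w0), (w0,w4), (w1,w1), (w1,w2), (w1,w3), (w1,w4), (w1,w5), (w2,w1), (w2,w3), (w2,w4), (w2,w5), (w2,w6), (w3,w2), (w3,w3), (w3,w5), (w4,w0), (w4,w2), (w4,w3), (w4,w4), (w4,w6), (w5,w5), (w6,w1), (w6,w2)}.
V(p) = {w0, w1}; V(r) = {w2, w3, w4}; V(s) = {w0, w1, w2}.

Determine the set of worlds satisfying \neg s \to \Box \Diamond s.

w0, w1, w2, w4, w6

Let φ = \neg s \to \Box \Diamond s. Evaluate φ at each world:
  w0 (successors {w0, w4}): φ is true.
  w1 (successors {w1, w2, w3, w4, w5}): φ is true.
  w2 (successors {w1, w3, w4, w5, w6}): φ is true.
  w3 (successors {w2, w3, w5}): φ is false.
  w4 (successors {w0, w2, w3, w4, w6}): φ is true.
  w5 (successors {w5}): φ is false.
  w6 (successors {w1, w2}): φ is true.
For instance, at w3:
  At w3: \neg s is true, \Box \Diamond s is false, so \neg s \to \Box \Diamond s is false.
    At w3: \Box \Diamond s requires \Diamond s at every successor {w2, w3, w5}.
      \Diamond s fails at w5, so \Box \Diamond s is false at w3.
Satisfying worlds: {w0, w1, w2, w4, w6}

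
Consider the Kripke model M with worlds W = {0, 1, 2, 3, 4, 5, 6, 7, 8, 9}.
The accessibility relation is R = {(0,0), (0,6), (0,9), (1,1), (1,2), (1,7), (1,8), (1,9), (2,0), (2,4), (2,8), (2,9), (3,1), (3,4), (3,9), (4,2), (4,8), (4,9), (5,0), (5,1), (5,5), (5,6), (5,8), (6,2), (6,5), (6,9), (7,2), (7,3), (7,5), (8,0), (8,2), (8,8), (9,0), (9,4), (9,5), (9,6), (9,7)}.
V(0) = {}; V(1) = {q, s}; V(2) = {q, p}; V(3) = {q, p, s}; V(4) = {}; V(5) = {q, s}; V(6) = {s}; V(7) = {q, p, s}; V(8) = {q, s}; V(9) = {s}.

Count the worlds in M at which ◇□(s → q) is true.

6

Let φ = ◇□(s → q). Evaluate φ at each world:
  0 (successors {0, 6, 9}): φ is false.
  1 (successors {1, 2, 7, 8, 9}): φ is true.
  2 (successors {0, 4, 8, 9}): φ is true.
  3 (successors {1, 4, 9}): φ is false.
  4 (successors {2, 8, 9}): φ is true.
  5 (successors {0, 1, 5, 6, 8}): φ is true.
  6 (successors {2, 5, 9}): φ is false.
  7 (successors {2, 3, 5}): φ is false.
  8 (successors {0, 2, 8}): φ is true.
  9 (successors {0, 4, 5, 6, 7}): φ is true.
For instance, at 7:
  At 7: ◇□(s → q) requires □(s → q) at some successor in {2, 3, 5}.
    At 2: □(s → q) is false.
    At 3: □(s → q) is false.
    At 5: □(s → q) is false.
  So ◇□(s → q) is false at 7.
Satisfying worlds: {1, 2, 4, 5, 8, 9}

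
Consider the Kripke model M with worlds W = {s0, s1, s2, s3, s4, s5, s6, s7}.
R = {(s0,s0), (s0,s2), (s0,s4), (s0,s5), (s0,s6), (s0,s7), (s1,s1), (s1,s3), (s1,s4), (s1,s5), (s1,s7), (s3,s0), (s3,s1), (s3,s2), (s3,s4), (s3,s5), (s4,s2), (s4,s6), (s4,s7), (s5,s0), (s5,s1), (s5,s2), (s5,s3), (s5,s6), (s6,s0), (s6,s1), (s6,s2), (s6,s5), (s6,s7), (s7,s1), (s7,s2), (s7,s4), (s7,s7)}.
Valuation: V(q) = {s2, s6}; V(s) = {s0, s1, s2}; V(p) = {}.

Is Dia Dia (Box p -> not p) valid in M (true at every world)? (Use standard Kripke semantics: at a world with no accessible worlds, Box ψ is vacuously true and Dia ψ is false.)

Let φ = Dia Dia (Box p -> not p). Evaluate φ at each world:
  s0 (successors {s0, s2, s4, s5, s6, s7}): φ is true.
  s1 (successors {s1, s3, s4, s5, s7}): φ is true.
  s2 (successors ∅): φ is false.
  s3 (successors {s0, s1, s2, s4, s5}): φ is true.
  s4 (successors {s2, s6, s7}): φ is true.
  s5 (successors {s0, s1, s2, s3, s6}): φ is true.
  s6 (successors {s0, s1, s2, s5, s7}): φ is true.
  s7 (successors {s1, s2, s4, s7}): φ is true.
Detail at s2 (counterexample):
  At s2: no accessible worlds, so Dia Dia (Box p -> not p) is false.

No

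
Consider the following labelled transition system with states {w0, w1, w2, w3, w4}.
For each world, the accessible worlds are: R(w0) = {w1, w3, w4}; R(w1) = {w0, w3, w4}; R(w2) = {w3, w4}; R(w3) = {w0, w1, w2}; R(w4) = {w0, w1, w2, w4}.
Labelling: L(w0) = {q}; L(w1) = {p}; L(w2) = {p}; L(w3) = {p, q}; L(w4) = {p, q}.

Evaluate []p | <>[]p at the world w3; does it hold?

Yes

Recall that []ψ holds at a world iff ψ holds at every accessible world, and <>ψ holds iff ψ holds at some accessible world.
At w3: []p is false, <>[]p is true, so []p | <>[]p is true.
  At w3: []p requires p at every successor {w0, w1, w2}.
    p fails at w0, so []p is false at w3.
  At w3: <>[]p requires []p at some successor in {w0, w1, w2}.
    []p holds at w0, so <>[]p is true at w3.
      At w0: []p requires p at every successor {w1, w3, w4}.
        At w1: p is true.
        At w3: p is true.
        At w4: p is true.
      So []p is true at w0.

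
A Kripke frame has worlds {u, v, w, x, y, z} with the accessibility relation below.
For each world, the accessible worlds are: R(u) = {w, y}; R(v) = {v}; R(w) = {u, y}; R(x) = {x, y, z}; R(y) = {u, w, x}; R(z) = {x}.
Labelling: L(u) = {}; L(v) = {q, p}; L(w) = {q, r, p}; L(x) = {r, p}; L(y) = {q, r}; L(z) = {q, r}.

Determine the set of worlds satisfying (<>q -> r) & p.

w, x

Let φ = (<>q -> r) & p. Evaluate φ at each world:
  u (successors {w, y}): φ is false.
  v (successors {v}): φ is false.
  w (successors {u, y}): φ is true.
  x (successors {x, y, z}): φ is true.
  y (successors {u, w, x}): φ is false.
  z (successors {x}): φ is false.
For instance, at v:
  At v: <>q -> r is false, p is true, so (<>q -> r) & p is false.
    At v: <>q is true, r is false, so <>q -> r is false.
      At v: <>q requires q at some successor in {v}.
        q holds at v, so <>q is true at v.
Satisfying worlds: {w, x}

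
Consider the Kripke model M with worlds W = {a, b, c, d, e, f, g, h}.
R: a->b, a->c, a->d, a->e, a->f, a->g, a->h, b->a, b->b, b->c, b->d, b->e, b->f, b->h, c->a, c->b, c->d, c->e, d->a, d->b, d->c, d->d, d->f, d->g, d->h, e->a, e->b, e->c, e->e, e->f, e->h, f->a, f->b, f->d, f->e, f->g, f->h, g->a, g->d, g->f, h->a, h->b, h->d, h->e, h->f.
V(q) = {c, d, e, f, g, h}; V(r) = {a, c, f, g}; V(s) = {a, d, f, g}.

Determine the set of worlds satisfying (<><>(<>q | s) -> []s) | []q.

g

Recall that []ψ holds at a world iff ψ holds at every accessible world, and <>ψ holds iff ψ holds at some accessible world.
Let φ = (<><>(<>q | s) -> []s) | []q. Evaluate φ at each world:
  a (successors {b, c, d, e, f, g, h}): φ is false.
  b (successors {a, b, c, d, e, f, h}): φ is false.
  c (successors {a, b, d, e}): φ is false.
  d (successors {a, b, c, d, f, g, h}): φ is false.
  e (successors {a, b, c, e, f, h}): φ is false.
  f (successors {a, b, d, e, g, h}): φ is false.
  g (successors {a, d, f}): φ is true.
  h (successors {a, b, d, e, f}): φ is false.
For instance, at g:
  At g: <><>(<>q | s) -> []s is true, []q is false, so (<><>(<>q | s) -> []s) | []q is true.
    At g: <><>(<>q | s) is true, []s is true, so <><>(<>q | s) -> []s is true.
      At g: <><>(<>q | s) requires <>(<>q | s) at some successor in {a, d, f}.
        <>(<>q | s) holds at a, so <><>(<>q | s) is true at g.
      At g: []s requires s at every successor {a, d, f}.
        At a: s is true.
        At d: s is true.
        At f: s is true.
      So []s is true at g.
    At g: []q requires q at every successor {a, d, f}.
      q fails at a, so []q is false at g.
Satisfying worlds: {g}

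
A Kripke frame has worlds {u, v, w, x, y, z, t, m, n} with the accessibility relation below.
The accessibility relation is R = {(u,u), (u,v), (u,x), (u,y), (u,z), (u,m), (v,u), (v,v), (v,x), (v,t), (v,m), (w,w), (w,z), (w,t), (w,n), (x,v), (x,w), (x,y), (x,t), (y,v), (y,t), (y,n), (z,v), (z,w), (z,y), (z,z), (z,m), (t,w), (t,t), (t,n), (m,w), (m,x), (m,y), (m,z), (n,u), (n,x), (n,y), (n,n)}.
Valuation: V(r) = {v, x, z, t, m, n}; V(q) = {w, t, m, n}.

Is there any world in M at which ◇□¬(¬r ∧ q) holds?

Yes

Let φ = ◇□¬(¬r ∧ q). Evaluate φ at each world:
  u (successors {u, v, x, y, z, m}): φ is true.
  v (successors {u, v, x, t, m}): φ is true.
  w (successors {w, z, t, n}): φ is true.
  x (successors {v, w, y, t}): φ is true.
  y (successors {v, t, n}): φ is true.
  z (successors {v, w, y, z, m}): φ is true.
  t (successors {w, t, n}): φ is true.
  m (successors {w, x, y, z}): φ is true.
  n (successors {u, x, y, n}): φ is true.
Detail at u (witness):
  At u: ◇□¬(¬r ∧ q) requires □¬(¬r ∧ q) at some successor in {u, v, x, y, z, m}.
    □¬(¬r ∧ q) holds at u, so ◇□¬(¬r ∧ q) is true at u.
      At u: □¬(¬r ∧ q) requires ¬(¬r ∧ q) at every successor {u, v, x, y, z, m}.
        At u: ¬(¬r ∧ q) is true.
        At v: ¬(¬r ∧ q) is true.
        At x: ¬(¬r ∧ q) is true.
        At y: ¬(¬r ∧ q) is true.
        At z: ¬(¬r ∧ q) is true.
        At m: ¬(¬r ∧ q) is true.
      So □¬(¬r ∧ q) is true at u.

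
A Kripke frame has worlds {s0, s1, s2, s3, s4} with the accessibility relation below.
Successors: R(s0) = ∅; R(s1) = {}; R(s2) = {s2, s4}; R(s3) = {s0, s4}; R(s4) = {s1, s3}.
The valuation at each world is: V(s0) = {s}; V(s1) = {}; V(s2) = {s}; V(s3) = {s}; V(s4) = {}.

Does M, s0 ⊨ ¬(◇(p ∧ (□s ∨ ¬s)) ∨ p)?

Yes

At s0: ◇(p ∧ (□s ∨ ¬s)) ∨ p is false, so ¬(◇(p ∧ (□s ∨ ¬s)) ∨ p) is true.
  At s0: ◇(p ∧ (□s ∨ ¬s)) is false, p is false, so ◇(p ∧ (□s ∨ ¬s)) ∨ p is false.
    At s0: no accessible worlds, so ◇(p ∧ (□s ∨ ¬s)) is false.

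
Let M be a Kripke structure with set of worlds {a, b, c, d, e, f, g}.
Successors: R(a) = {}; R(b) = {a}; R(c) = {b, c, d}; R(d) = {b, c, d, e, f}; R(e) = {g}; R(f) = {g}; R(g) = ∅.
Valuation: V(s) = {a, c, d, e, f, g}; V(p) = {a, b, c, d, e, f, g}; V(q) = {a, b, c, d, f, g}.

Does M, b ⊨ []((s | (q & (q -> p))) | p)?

Yes

At b: []((s | (q & (q -> p))) | p) requires (s | (q & (q -> p))) | p at every successor {a}.
  At a: (s | (q & (q -> p))) | p is true.
So []((s | (q & (q -> p))) | p) is true at b.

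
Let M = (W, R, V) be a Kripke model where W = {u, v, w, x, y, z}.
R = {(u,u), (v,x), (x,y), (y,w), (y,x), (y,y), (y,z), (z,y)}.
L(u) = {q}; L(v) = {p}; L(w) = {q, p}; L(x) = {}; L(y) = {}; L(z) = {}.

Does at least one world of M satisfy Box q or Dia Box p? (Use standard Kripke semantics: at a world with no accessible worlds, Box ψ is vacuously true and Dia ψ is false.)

Let φ = Box q or Dia Box p. Evaluate φ at each world:
  u (successors {u}): φ is true.
  v (successors {x}): φ is false.
  w (successors ∅): φ is true.
  x (successors {y}): φ is false.
  y (successors {w, x, y, z}): φ is true.
  z (successors {y}): φ is false.
Detail at u (witness):
  At u: Box q is true, Dia Box p is false, so Box q or Dia Box p is true.
    At u: Box q requires q at every successor {u}.
      At u: q is true.
    So Box q is true at u.
    At u: Dia Box p requires Box p at some successor in {u}.
      At u: Box p is false.
    So Dia Box p is false at u.

Yes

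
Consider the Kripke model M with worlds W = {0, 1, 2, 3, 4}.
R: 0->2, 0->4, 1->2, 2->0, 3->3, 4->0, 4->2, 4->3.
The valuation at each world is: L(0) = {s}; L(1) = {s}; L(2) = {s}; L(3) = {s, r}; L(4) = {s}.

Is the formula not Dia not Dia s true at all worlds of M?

Let φ = not Dia not Dia s. Evaluate φ at each world:
  0 (successors {2, 4}): φ is true.
  1 (successors {2}): φ is true.
  2 (successors {0}): φ is true.
  3 (successors {3}): φ is true.
  4 (successors {0, 2, 3}): φ is true.
For instance, at 0:
  At 0: Dia not Dia s is false, so not Dia not Dia s is true.
    At 0: Dia not Dia s requires not Dia s at some successor in {2, 4}.
      At 2: not Dia s is false.
      At 4: not Dia s is false.
    So Dia not Dia s is false at 0.

Yes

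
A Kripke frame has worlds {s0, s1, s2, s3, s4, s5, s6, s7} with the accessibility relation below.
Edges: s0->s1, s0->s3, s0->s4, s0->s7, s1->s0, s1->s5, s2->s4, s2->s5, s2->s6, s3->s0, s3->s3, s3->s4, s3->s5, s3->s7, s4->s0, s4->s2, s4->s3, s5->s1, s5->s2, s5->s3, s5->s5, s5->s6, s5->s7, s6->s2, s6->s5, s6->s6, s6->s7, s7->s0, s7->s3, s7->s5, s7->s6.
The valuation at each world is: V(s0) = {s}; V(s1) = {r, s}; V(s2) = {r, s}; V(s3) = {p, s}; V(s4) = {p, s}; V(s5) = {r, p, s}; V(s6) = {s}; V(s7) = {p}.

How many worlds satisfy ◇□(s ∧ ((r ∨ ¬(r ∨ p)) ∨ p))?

Let φ = ◇□(s ∧ ((r ∨ ¬(r ∨ p)) ∨ p)). Evaluate φ at each world:
  s0 (successors {s1, s3, s4, s7}): φ is true.
  s1 (successors {s0, s5}): φ is false.
  s2 (successors {s4, s5, s6}): φ is true.
  s3 (successors {s0, s3, s4, s5, s7}): φ is true.
  s4 (successors {s0, s2, s3}): φ is true.
  s5 (successors {s1, s2, s3, s5, s6, s7}): φ is true.
  s6 (successors {s2, s5, s6, s7}): φ is true.
  s7 (successors {s0, s3, s5, s6}): φ is false.
For instance, at s6:
  At s6: ◇□(s ∧ ((r ∨ ¬(r ∨ p)) ∨ p)) requires □(s ∧ ((r ∨ ¬(r ∨ p)) ∨ p)) at some successor in {s2, s5, s6, s7}.
    □(s ∧ ((r ∨ ¬(r ∨ p)) ∨ p)) holds at s2, so ◇□(s ∧ ((r ∨ ¬(r ∨ p)) ∨ p)) is true at s6.
      At s2: □(s ∧ ((r ∨ ¬(r ∨ p)) ∨ p)) requires s ∧ ((r ∨ ¬(r ∨ p)) ∨ p) at every successor {s4, s5, s6}.
        At s4: s ∧ ((r ∨ ¬(r ∨ p)) ∨ p) is true.
        At s5: s ∧ ((r ∨ ¬(r ∨ p)) ∨ p) is true.
        At s6: s ∧ ((r ∨ ¬(r ∨ p)) ∨ p) is true.
      So □(s ∧ ((r ∨ ¬(r ∨ p)) ∨ p)) is true at s2.
Satisfying worlds: {s0, s2, s3, s4, s5, s6}

6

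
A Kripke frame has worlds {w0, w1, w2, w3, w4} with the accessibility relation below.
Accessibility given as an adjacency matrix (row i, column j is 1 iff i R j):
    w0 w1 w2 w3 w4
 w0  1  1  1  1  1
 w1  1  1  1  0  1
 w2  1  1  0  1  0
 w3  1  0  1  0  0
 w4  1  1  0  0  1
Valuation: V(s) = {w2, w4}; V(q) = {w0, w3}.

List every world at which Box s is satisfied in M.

none

Let φ = Box s. Evaluate φ at each world:
  w0 (successors {w0, w1, w2, w3, w4}): φ is false.
  w1 (successors {w0, w1, w2, w4}): φ is false.
  w2 (successors {w0, w1, w3}): φ is false.
  w3 (successors {w0, w2}): φ is false.
  w4 (successors {w0, w1, w4}): φ is false.
For instance, at w1:
  At w1: Box s requires s at every successor {w0, w1, w2, w4}.
    s fails at w0, so Box s is false at w1.
Satisfying worlds: none.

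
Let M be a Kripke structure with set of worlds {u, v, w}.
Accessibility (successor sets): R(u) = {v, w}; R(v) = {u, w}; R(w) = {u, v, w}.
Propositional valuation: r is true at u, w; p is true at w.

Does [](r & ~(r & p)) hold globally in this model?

No

Let φ = [](r & ~(r & p)). Evaluate φ at each world:
  u (successors {v, w}): φ is false.
  v (successors {u, w}): φ is false.
  w (successors {u, v, w}): φ is false.
Detail at u (counterexample):
  At u: [](r & ~(r & p)) requires r & ~(r & p) at every successor {v, w}.
    r & ~(r & p) fails at v, so [](r & ~(r & p)) is false at u.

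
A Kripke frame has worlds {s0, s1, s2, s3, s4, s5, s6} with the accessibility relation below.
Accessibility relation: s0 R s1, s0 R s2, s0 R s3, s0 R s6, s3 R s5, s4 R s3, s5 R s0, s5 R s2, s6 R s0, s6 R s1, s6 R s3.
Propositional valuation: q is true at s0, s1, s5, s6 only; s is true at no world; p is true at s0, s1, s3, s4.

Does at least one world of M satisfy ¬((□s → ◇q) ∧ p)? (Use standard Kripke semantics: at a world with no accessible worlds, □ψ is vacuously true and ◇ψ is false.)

Yes

Let φ = ¬((□s → ◇q) ∧ p). Evaluate φ at each world:
  s0 (successors {s1, s2, s3, s6}): φ is false.
  s1 (successors ∅): φ is true.
  s2 (successors ∅): φ is true.
  s3 (successors {s5}): φ is false.
  s4 (successors {s3}): φ is false.
  s5 (successors {s0, s2}): φ is true.
  s6 (successors {s0, s1, s3}): φ is true.
Detail at s1 (witness):
  At s1: (□s → ◇q) ∧ p is false, so ¬((□s → ◇q) ∧ p) is true.
    At s1: □s → ◇q is false, p is true, so (□s → ◇q) ∧ p is false.
      At s1: □s is true, ◇q is false, so □s → ◇q is false.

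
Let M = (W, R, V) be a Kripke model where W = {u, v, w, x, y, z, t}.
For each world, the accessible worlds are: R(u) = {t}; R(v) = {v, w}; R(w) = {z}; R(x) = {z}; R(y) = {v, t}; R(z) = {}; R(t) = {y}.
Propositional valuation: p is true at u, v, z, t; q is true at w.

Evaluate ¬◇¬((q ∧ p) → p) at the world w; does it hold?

At w: ◇¬((q ∧ p) → p) is false, so ¬◇¬((q ∧ p) → p) is true.
  At w: ◇¬((q ∧ p) → p) requires ¬((q ∧ p) → p) at some successor in {z}.
    At z: ¬((q ∧ p) → p) is false.
  So ◇¬((q ∧ p) → p) is false at w.

Yes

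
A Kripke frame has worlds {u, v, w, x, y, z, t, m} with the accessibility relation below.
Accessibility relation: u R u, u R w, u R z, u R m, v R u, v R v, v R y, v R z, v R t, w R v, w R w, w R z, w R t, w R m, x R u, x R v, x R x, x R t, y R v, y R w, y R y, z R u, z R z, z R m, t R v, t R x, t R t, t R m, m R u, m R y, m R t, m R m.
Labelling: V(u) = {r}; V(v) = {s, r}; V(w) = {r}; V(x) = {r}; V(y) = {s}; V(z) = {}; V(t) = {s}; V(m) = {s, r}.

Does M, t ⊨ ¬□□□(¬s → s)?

At t: □□□(¬s → s) is false, so ¬□□□(¬s → s) is true.
  At t: □□□(¬s → s) requires □□(¬s → s) at every successor {v, x, t, m}.
    □□(¬s → s) fails at v, so □□□(¬s → s) is false at t.
      At v: □□(¬s → s) requires □(¬s → s) at every successor {u, v, y, z, t}.
        □(¬s → s) fails at u, so □□(¬s → s) is false at v.

Yes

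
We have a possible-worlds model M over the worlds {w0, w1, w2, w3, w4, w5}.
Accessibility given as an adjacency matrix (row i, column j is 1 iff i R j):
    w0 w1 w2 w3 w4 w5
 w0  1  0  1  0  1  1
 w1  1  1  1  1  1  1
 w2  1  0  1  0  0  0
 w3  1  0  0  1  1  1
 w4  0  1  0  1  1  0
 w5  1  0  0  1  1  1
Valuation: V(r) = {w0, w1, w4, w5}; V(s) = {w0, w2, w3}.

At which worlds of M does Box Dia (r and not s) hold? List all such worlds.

Let φ = Box Dia (r and not s). Evaluate φ at each world:
  w0 (successors {w0, w2, w4, w5}): φ is false.
  w1 (successors {w0, w1, w2, w3, w4, w5}): φ is false.
  w2 (successors {w0, w2}): φ is false.
  w3 (successors {w0, w3, w4, w5}): φ is true.
  w4 (successors {w1, w3, w4}): φ is true.
  w5 (successors {w0, w3, w4, w5}): φ is true.
For instance, at w4:
  At w4: Box Dia (r and not s) requires Dia (r and not s) at every successor {w1, w3, w4}.
      At w1: Dia (r and not s) requires r and not s at some successor in {w0, w1, w2, w3, w4, w5}.
        r and not s holds at w1, so Dia (r and not s) is true at w1.
      At w3: Dia (r and not s) requires r and not s at some successor in {w0, w3, w4, w5}.
        r and not s holds at w4, so Dia (r and not s) is true at w3.
      At w4: Dia (r and not s) requires r and not s at some successor in {w1, w3, w4}.
        r and not s holds at w1, so Dia (r and not s) is true at w4.
  So Box Dia (r and not s) is true at w4.
Satisfying worlds: {w3, w4, w5}

w3, w4, w5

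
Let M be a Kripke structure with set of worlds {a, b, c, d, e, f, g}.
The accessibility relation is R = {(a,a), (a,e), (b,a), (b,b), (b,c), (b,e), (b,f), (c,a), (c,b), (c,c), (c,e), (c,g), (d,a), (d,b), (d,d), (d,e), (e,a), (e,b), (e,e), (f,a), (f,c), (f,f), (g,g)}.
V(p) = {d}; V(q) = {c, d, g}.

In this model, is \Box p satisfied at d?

At d: \Box p requires p at every successor {a, b, d, e}.
  p fails at a, so \Box p is false at d.

No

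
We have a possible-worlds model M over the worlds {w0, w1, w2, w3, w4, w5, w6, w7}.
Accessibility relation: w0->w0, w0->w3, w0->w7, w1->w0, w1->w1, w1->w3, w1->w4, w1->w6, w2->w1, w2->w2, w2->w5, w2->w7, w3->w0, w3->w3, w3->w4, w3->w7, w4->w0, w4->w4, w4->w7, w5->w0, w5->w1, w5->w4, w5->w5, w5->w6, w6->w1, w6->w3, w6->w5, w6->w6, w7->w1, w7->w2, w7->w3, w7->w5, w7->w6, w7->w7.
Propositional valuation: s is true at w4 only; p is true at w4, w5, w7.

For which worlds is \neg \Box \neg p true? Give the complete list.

Let φ = \neg \Box \neg p. Evaluate φ at each world:
  w0 (successors {w0, w3, w7}): φ is true.
  w1 (successors {w0, w1, w3, w4, w6}): φ is true.
  w2 (successors {w1, w2, w5, w7}): φ is true.
  w3 (successors {w0, w3, w4, w7}): φ is true.
  w4 (successors {w0, w4, w7}): φ is true.
  w5 (successors {w0, w1, w4, w5, w6}): φ is true.
  w6 (successors {w1, w3, w5, w6}): φ is true.
  w7 (successors {w1, w2, w3, w5, w6, w7}): φ is true.
For instance, at w4:
  At w4: \Box \neg p is false, so \neg \Box \neg p is true.
    At w4: \Box \neg p requires \neg p at every successor {w0, w4, w7}.
      \neg p fails at w4, so \Box \neg p is false at w4.
Satisfying worlds: {w0, w1, w2, w3, w4, w5, w6, w7}

w0, w1, w2, w3, w4, w5, w6, w7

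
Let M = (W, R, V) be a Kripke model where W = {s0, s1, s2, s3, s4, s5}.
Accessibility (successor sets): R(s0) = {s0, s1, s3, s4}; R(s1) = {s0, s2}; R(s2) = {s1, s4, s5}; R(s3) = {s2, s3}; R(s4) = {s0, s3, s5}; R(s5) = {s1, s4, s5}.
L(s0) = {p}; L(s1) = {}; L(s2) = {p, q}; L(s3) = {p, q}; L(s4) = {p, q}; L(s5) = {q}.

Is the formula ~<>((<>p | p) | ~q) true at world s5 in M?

Recall that <>ψ holds at a world iff ψ holds at some accessible world.
At s5: <>((<>p | p) | ~q) is true, so ~<>((<>p | p) | ~q) is false.
  At s5: <>((<>p | p) | ~q) requires (<>p | p) | ~q at some successor in {s1, s4, s5}.
    (<>p | p) | ~q holds at s1, so <>((<>p | p) | ~q) is true at s5.
      At s1: <>p | p is true, ~q is true, so (<>p | p) | ~q is true.

No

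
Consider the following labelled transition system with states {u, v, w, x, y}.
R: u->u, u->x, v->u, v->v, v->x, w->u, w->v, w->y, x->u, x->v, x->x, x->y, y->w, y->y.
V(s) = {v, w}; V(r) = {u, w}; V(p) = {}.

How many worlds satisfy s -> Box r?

Let φ = s -> Box r. Evaluate φ at each world:
  u (successors {u, x}): φ is true.
  v (successors {u, v, x}): φ is false.
  w (successors {u, v, y}): φ is false.
  x (successors {u, v, x, y}): φ is true.
  y (successors {w, y}): φ is true.
For instance, at v:
  At v: s is true, Box r is false, so s -> Box r is false.
    At v: Box r requires r at every successor {u, v, x}.
      r fails at v, so Box r is false at v.
Satisfying worlds: {u, x, y}

3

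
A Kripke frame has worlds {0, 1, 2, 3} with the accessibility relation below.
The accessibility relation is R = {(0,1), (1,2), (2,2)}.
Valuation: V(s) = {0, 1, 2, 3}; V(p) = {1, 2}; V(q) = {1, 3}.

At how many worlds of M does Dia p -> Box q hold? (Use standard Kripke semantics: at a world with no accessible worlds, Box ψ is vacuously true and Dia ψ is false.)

Recall that Box ψ holds at a world iff ψ holds at every accessible world, and Dia ψ holds iff ψ holds at some accessible world.
Let φ = Dia p -> Box q. Evaluate φ at each world:
  0 (successors {1}): φ is true.
  1 (successors {2}): φ is false.
  2 (successors {2}): φ is false.
  3 (successors ∅): φ is true.
For instance, at 2:
  At 2: Dia p is true, Box q is false, so Dia p -> Box q is false.
    At 2: Dia p requires p at some successor in {2}.
      p holds at 2, so Dia p is true at 2.
    At 2: Box q requires q at every successor {2}.
      q fails at 2, so Box q is false at 2.
Satisfying worlds: {0, 3}

2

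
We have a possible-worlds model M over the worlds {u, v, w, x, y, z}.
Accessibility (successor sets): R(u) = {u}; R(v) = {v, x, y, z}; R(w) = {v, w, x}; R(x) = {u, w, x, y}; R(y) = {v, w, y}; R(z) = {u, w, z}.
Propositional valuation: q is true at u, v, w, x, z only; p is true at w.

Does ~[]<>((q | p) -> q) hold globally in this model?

No

Let φ = ~[]<>((q | p) -> q). Evaluate φ at each world:
  u (successors {u}): φ is false.
  v (successors {v, x, y, z}): φ is false.
  w (successors {v, w, x}): φ is false.
  x (successors {u, w, x, y}): φ is false.
  y (successors {v, w, y}): φ is false.
  z (successors {u, w, z}): φ is false.
Detail at u (counterexample):
  At u: []<>((q | p) -> q) is true, so ~[]<>((q | p) -> q) is false.
    At u: []<>((q | p) -> q) requires <>((q | p) -> q) at every successor {u}.
      At u: <>((q | p) -> q) is true.
    So []<>((q | p) -> q) is true at u.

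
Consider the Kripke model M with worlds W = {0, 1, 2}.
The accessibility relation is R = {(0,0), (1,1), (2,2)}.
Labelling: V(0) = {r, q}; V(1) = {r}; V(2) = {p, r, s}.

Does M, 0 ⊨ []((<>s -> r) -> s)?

Recall that []ψ holds at a world iff ψ holds at every accessible world, and <>ψ holds iff ψ holds at some accessible world.
At 0: []((<>s -> r) -> s) requires (<>s -> r) -> s at every successor {0}.
  (<>s -> r) -> s fails at 0, so []((<>s -> r) -> s) is false at 0.
    At 0: <>s -> r is true, s is false, so (<>s -> r) -> s is false.
      At 0: <>s is false, r is true, so <>s -> r is true.

No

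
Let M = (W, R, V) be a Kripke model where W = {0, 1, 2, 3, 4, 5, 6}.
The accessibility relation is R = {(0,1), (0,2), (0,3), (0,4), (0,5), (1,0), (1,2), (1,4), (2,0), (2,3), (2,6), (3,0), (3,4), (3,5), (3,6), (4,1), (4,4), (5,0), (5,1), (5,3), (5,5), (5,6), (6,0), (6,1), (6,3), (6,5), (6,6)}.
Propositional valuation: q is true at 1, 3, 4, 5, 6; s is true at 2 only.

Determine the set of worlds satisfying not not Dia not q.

0, 1, 2, 3, 5, 6

Let φ = not not Dia not q. Evaluate φ at each world:
  0 (successors {1, 2, 3, 4, 5}): φ is true.
  1 (successors {0, 2, 4}): φ is true.
  2 (successors {0, 3, 6}): φ is true.
  3 (successors {0, 4, 5, 6}): φ is true.
  4 (successors {1, 4}): φ is false.
  5 (successors {0, 1, 3, 5, 6}): φ is true.
  6 (successors {0, 1, 3, 5, 6}): φ is true.
For instance, at 2:
  At 2: not Dia not q is false, so not not Dia not q is true.
    At 2: Dia not q is true, so not Dia not q is false.
      At 2: Dia not q requires not q at some successor in {0, 3, 6}.
        not q holds at 0, so Dia not q is true at 2.
Satisfying worlds: {0, 1, 2, 3, 5, 6}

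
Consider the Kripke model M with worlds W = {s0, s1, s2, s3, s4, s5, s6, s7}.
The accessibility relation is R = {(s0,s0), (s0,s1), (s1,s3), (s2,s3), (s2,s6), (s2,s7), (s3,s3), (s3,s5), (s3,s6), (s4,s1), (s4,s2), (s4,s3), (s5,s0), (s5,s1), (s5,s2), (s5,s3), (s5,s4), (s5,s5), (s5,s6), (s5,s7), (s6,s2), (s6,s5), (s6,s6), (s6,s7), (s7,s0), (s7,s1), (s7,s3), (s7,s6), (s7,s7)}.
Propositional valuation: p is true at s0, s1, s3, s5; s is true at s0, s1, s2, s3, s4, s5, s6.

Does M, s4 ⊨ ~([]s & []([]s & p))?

Yes

Recall that []ψ holds at a world iff ψ holds at every accessible world, and <>ψ holds iff ψ holds at some accessible world.
At s4: []s & []([]s & p) is false, so ~([]s & []([]s & p)) is true.
  At s4: []s is true, []([]s & p) is false, so []s & []([]s & p) is false.
    At s4: []s requires s at every successor {s1, s2, s3}.
      At s1: s is true.
      At s2: s is true.
      At s3: s is true.
    So []s is true at s4.
    At s4: []([]s & p) requires []s & p at every successor {s1, s2, s3}.
      []s & p fails at s2, so []([]s & p) is false at s4.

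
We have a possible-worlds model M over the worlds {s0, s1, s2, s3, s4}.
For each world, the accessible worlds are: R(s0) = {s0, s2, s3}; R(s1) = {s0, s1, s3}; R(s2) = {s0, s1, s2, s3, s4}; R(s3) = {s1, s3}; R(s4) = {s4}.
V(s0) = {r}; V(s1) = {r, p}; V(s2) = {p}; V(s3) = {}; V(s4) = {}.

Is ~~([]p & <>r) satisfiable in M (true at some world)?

Let φ = ~~([]p & <>r). Evaluate φ at each world:
  s0 (successors {s0, s2, s3}): φ is false.
  s1 (successors {s0, s1, s3}): φ is false.
  s2 (successors {s0, s1, s2, s3, s4}): φ is false.
  s3 (successors {s1, s3}): φ is false.
  s4 (successors {s4}): φ is false.
For instance, at s3:
  At s3: ~([]p & <>r) is true, so ~~([]p & <>r) is false.
    At s3: []p & <>r is false, so ~([]p & <>r) is true.
      At s3: []p is false, <>r is true, so []p & <>r is false.

No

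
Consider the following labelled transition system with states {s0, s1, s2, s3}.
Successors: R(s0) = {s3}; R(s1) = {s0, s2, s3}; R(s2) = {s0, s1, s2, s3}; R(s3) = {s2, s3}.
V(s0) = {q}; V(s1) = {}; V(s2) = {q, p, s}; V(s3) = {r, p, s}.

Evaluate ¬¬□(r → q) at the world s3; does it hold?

Recall that □ψ holds at a world iff ψ holds at every accessible world, and ◇ψ holds iff ψ holds at some accessible world.
At s3: ¬□(r → q) is true, so ¬¬□(r → q) is false.
  At s3: □(r → q) is false, so ¬□(r → q) is true.
    At s3: □(r → q) requires r → q at every successor {s2, s3}.
      r → q fails at s3, so □(r → q) is false at s3.

No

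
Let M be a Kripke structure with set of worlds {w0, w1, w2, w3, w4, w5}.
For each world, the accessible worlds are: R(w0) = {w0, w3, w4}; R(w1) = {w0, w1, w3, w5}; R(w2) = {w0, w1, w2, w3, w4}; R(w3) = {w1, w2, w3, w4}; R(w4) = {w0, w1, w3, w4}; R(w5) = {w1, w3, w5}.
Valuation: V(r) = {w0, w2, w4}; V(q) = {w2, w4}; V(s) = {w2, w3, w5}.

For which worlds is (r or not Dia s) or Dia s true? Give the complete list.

Recall that Dia ψ holds at a world iff ψ holds at some accessible world.
Let φ = (r or not Dia s) or Dia s. Evaluate φ at each world:
  w0 (successors {w0, w3, w4}): φ is true.
  w1 (successors {w0, w1, w3, w5}): φ is true.
  w2 (successors {w0, w1, w2, w3, w4}): φ is true.
  w3 (successors {w1, w2, w3, w4}): φ is true.
  w4 (successors {w0, w1, w3, w4}): φ is true.
  w5 (successors {w1, w3, w5}): φ is true.
For instance, at w5:
  At w5: r or not Dia s is false, Dia s is true, so (r or not Dia s) or Dia s is true.
    At w5: r is false, not Dia s is false, so r or not Dia s is false.
      At w5: Dia s is true, so not Dia s is false.
    At w5: Dia s requires s at some successor in {w1, w3, w5}.
      s holds at w3, so Dia s is true at w5.
Satisfying worlds: {w0, w1, w2, w3, w4, w5}

w0, w1, w2, w3, w4, w5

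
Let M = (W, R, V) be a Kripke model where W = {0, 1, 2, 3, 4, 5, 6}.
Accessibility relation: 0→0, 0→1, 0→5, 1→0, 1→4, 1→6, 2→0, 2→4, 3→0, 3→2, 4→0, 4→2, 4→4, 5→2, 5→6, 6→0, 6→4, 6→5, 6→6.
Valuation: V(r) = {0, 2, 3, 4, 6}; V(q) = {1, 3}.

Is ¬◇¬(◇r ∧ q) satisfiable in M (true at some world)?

Let φ = ¬◇¬(◇r ∧ q). Evaluate φ at each world:
  0 (successors {0, 1, 5}): φ is false.
  1 (successors {0, 4, 6}): φ is false.
  2 (successors {0, 4}): φ is false.
  3 (successors {0, 2}): φ is false.
  4 (successors {0, 2, 4}): φ is false.
  5 (successors {2, 6}): φ is false.
  6 (successors {0, 4, 5, 6}): φ is false.
For instance, at 4:
  At 4: ◇¬(◇r ∧ q) is true, so ¬◇¬(◇r ∧ q) is false.
    At 4: ◇¬(◇r ∧ q) requires ¬(◇r ∧ q) at some successor in {0, 2, 4}.
      ¬(◇r ∧ q) holds at 0, so ◇¬(◇r ∧ q) is true at 4.

No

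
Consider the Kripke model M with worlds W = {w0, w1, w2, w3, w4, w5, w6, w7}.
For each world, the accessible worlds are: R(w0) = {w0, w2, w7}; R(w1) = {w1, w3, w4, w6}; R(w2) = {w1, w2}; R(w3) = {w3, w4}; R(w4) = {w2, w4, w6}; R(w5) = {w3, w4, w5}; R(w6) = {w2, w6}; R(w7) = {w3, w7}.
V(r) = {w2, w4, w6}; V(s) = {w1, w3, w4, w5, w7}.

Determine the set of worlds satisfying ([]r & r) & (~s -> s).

Recall that []ψ holds at a world iff ψ holds at every accessible world, and <>ψ holds iff ψ holds at some accessible world.
Let φ = ([]r & r) & (~s -> s). Evaluate φ at each world:
  w0 (successors {w0, w2, w7}): φ is false.
  w1 (successors {w1, w3, w4, w6}): φ is false.
  w2 (successors {w1, w2}): φ is false.
  w3 (successors {w3, w4}): φ is false.
  w4 (successors {w2, w4, w6}): φ is true.
  w5 (successors {w3, w4, w5}): φ is false.
  w6 (successors {w2, w6}): φ is false.
  w7 (successors {w3, w7}): φ is false.
For instance, at w3:
  At w3: []r & r is false, ~s -> s is true, so ([]r & r) & (~s -> s) is false.
    At w3: []r is false, r is false, so []r & r is false.
      At w3: []r requires r at every successor {w3, w4}.
        r fails at w3, so []r is false at w3.
Satisfying worlds: {w4}

w4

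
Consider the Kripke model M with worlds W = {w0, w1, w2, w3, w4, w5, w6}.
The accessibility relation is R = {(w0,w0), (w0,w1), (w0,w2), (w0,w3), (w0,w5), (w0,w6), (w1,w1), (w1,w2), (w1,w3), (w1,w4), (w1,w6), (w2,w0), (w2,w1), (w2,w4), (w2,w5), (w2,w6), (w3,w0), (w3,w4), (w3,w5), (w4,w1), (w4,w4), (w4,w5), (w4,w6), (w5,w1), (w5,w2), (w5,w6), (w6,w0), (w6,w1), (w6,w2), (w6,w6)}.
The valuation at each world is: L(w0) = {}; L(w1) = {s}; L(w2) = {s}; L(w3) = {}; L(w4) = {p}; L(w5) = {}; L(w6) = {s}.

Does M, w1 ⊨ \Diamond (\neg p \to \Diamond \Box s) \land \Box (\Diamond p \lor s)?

Recall that \Box ψ holds at a world iff ψ holds at every accessible world, and \Diamond ψ holds iff ψ holds at some accessible world.
At w1: \Diamond (\neg p \to \Diamond \Box s) is true, \Box (\Diamond p \lor s) is true, so \Diamond (\neg p \to \Diamond \Box s) \land \Box (\Diamond p \lor s) is true.
  At w1: \Diamond (\neg p \to \Diamond \Box s) requires \neg p \to \Diamond \Box s at some successor in {w1, w2, w3, w4, w6}.
    \neg p \to \Diamond \Box s holds at w2, so \Diamond (\neg p \to \Diamond \Box s) is true at w1.
      At w2: \neg p is true, \Diamond \Box s is true, so \neg p \to \Diamond \Box s is true.
  At w1: \Box (\Diamond p \lor s) requires \Diamond p \lor s at every successor {w1, w2, w3, w4, w6}.
    At w1: \Diamond p \lor s is true.
    At w2: \Diamond p \lor s is true.
    At w3: \Diamond p \lor s is true.
    At w4: \Diamond p \lor s is true.
    At w6: \Diamond p \lor s is true.
  So \Box (\Diamond p \lor s) is true at w1.

Yes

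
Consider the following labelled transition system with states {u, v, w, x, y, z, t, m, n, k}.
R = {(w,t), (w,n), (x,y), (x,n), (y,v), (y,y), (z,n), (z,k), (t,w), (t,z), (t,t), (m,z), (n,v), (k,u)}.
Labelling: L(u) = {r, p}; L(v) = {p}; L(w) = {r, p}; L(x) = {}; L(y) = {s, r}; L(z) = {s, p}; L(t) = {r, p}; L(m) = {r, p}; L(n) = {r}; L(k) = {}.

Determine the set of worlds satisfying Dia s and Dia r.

x, y, t

Let φ = Dia s and Dia r. Evaluate φ at each world:
  u (successors ∅): φ is false.
  v (successors ∅): φ is false.
  w (successors {t, n}): φ is false.
  x (successors {y, n}): φ is true.
  y (successors {v, y}): φ is true.
  z (successors {n, k}): φ is false.
  t (successors {w, z, t}): φ is true.
  m (successors {z}): φ is false.
  n (successors {v}): φ is false.
  k (successors {u}): φ is false.
For instance, at k:
  At k: Dia s is false, Dia r is true, so Dia s and Dia r is false.
    At k: Dia s requires s at some successor in {u}.
      At u: s is false.
    So Dia s is false at k.
    At k: Dia r requires r at some successor in {u}.
      r holds at u, so Dia r is true at k.
Satisfying worlds: {x, y, t}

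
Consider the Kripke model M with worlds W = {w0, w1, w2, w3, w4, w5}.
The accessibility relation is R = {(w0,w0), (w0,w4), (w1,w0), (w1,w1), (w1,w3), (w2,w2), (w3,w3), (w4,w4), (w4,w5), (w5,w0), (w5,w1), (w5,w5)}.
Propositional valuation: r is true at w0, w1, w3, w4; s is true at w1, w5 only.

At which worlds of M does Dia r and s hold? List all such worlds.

Recall that Dia ψ holds at a world iff ψ holds at some accessible world.
Let φ = Dia r and s. Evaluate φ at each world:
  w0 (successors {w0, w4}): φ is false.
  w1 (successors {w0, w1, w3}): φ is true.
  w2 (successors {w2}): φ is false.
  w3 (successors {w3}): φ is false.
  w4 (successors {w4, w5}): φ is false.
  w5 (successors {w0, w1, w5}): φ is true.
For instance, at w1:
  At w1: Dia r is true, s is true, so Dia r and s is true.
    At w1: Dia r requires r at some successor in {w0, w1, w3}.
      r holds at w0, so Dia r is true at w1.
Satisfying worlds: {w1, w5}

w1, w5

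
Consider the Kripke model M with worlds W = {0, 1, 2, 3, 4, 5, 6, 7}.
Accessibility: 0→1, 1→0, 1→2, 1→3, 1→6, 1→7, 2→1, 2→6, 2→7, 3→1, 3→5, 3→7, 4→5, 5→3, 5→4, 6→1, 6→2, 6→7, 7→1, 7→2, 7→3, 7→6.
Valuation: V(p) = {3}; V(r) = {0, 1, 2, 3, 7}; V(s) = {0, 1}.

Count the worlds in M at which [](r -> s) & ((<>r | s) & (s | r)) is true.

Let φ = [](r -> s) & ((<>r | s) & (s | r)). Evaluate φ at each world:
  0 (successors {1}): φ is true.
  1 (successors {0, 2, 3, 6, 7}): φ is false.
  2 (successors {1, 6, 7}): φ is false.
  3 (successors {1, 5, 7}): φ is false.
  4 (successors {5}): φ is false.
  5 (successors {3, 4}): φ is false.
  6 (successors {1, 2, 7}): φ is false.
  7 (successors {1, 2, 3, 6}): φ is false.
For instance, at 6:
  At 6: [](r -> s) is false, (<>r | s) & (s | r) is false, so [](r -> s) & ((<>r | s) & (s | r)) is false.
    At 6: [](r -> s) requires r -> s at every successor {1, 2, 7}.
      r -> s fails at 2, so [](r -> s) is false at 6.
    At 6: <>r | s is true, s | r is false, so (<>r | s) & (s | r) is false.
      At 6: <>r is true, s is false, so <>r | s is true.
Satisfying worlds: {0}

1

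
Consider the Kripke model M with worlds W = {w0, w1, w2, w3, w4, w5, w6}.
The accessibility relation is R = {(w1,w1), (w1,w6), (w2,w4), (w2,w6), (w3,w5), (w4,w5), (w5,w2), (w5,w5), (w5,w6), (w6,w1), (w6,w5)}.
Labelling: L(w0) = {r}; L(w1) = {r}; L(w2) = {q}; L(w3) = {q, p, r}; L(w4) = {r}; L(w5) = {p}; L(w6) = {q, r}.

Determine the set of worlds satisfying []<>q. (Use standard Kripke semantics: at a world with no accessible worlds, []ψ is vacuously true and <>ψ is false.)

w0, w3, w4, w6

Let φ = []<>q. Evaluate φ at each world:
  w0 (successors ∅): φ is true.
  w1 (successors {w1, w6}): φ is false.
  w2 (successors {w4, w6}): φ is false.
  w3 (successors {w5}): φ is true.
  w4 (successors {w5}): φ is true.
  w5 (successors {w2, w5, w6}): φ is false.
  w6 (successors {w1, w5}): φ is true.
For instance, at w1:
  At w1: []<>q requires <>q at every successor {w1, w6}.
    <>q fails at w6, so []<>q is false at w1.
      At w6: <>q requires q at some successor in {w1, w5}.
        At w1: q is false.
        At w5: q is false.
      So <>q is false at w6.
Satisfying worlds: {w0, w3, w4, w6}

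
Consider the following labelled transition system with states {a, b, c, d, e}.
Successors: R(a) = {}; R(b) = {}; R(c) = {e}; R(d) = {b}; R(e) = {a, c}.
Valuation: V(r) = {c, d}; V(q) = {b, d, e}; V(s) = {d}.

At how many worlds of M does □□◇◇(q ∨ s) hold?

Let φ = □□◇◇(q ∨ s). Evaluate φ at each world:
  a (successors ∅): φ is true.
  b (successors ∅): φ is true.
  c (successors {e}): φ is false.
  d (successors {b}): φ is true.
  e (successors {a, c}): φ is true.
For instance, at e:
  At e: □□◇◇(q ∨ s) requires □◇◇(q ∨ s) at every successor {a, c}.
      At a: no accessible worlds, so □◇◇(q ∨ s) holds vacuously.
      At c: □◇◇(q ∨ s) requires ◇◇(q ∨ s) at every successor {e}.
        At e: ◇◇(q ∨ s) is true.
      So □◇◇(q ∨ s) is true at c.
  So □□◇◇(q ∨ s) is true at e.
Satisfying worlds: {a, b, d, e}

4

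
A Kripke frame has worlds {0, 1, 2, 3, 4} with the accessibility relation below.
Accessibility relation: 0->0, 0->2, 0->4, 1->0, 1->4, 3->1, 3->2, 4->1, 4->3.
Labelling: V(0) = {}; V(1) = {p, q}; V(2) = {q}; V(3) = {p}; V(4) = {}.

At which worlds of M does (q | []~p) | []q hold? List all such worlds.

0, 1, 2, 3

Recall that []ψ holds at a world iff ψ holds at every accessible world, and <>ψ holds iff ψ holds at some accessible world.
Let φ = (q | []~p) | []q. Evaluate φ at each world:
  0 (successors {0, 2, 4}): φ is true.
  1 (successors {0, 4}): φ is true.
  2 (successors ∅): φ is true.
  3 (successors {1, 2}): φ is true.
  4 (successors {1, 3}): φ is false.
For instance, at 1:
  At 1: q | []~p is true, []q is false, so (q | []~p) | []q is true.
    At 1: q is true, []~p is true, so q | []~p is true.
      At 1: []~p requires ~p at every successor {0, 4}.
        At 0: ~p is true.
        At 4: ~p is true.
      So []~p is true at 1.
    At 1: []q requires q at every successor {0, 4}.
      q fails at 0, so []q is false at 1.
Satisfying worlds: {0, 1, 2, 3}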